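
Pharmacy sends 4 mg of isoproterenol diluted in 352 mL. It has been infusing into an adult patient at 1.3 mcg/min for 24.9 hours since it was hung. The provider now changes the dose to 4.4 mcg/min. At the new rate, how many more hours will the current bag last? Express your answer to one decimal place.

Initial rate:
1.3 mcg/min × 60 min/hr = 78 mcg/hr
Concentration = 4 mg ÷ 352 mL = 0.01136364 mg/mL = 11.36364 mcg/mL
Rate = 78 mcg/hr ÷ 11.36364 mcg/mL = 6.864 mL/hr
Volume infused so far = 6.864 mL/hr × 24.9 hr = 170.9136 mL
Volume remaining = 352 − 170.9136 = 181.0864 mL
New rate:
4.4 mcg/min × 60 min/hr = 264 mcg/hr
Rate = 264 mcg/hr ÷ 11.36364 mcg/mL = 23.232 mL/hr
Time remaining = 181.0864 mL ÷ 23.232 mL/hr = 7.794697 hr

7.8 hours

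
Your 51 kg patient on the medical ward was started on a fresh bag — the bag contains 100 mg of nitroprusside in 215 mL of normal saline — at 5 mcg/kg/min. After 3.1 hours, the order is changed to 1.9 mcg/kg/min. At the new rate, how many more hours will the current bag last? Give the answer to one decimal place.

9.0 hours

Initial rate:
Dose = 5 mcg/kg/min × 51 kg = 255 mcg/min
255 mcg/min × 60 min/hr = 15300 mcg/hr
Concentration = 100 mg ÷ 215 mL = 0.4651163 mg/mL = 465.1163 mcg/mL
Rate = 15300 mcg/hr ÷ 465.1163 mcg/mL = 32.895 mL/hr
Volume infused so far = 32.895 mL/hr × 3.1 hr = 101.9745 mL
Volume remaining = 215 − 101.9745 = 113.0255 mL
New rate:
Dose = 1.9 mcg/kg/min × 51 kg = 96.9 mcg/min
96.9 mcg/min × 60 min/hr = 5814 mcg/hr
Rate = 5814 mcg/hr ÷ 465.1163 mcg/mL = 12.5001 mL/hr
Time remaining = 113.0255 mL ÷ 12.5001 mL/hr = 9.041968 hr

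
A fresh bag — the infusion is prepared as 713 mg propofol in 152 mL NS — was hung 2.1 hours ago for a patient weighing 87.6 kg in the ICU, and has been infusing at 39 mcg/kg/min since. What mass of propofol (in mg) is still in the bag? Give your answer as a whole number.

283 mg

Dose = 39 mcg/kg/min × 87.6 kg = 3416.4 mcg/min
3416.4 mcg/min × 60 min/hr = 204984 mcg/hr
Concentration = 713 mg ÷ 152 mL = 4.690789 mg/mL = 4690.789 mcg/mL
Rate = 204984 mcg/hr ÷ 4690.789 mcg/mL = 43.69925 mL/hr
Volume infused = 43.69925 mL/hr × 2.1 hr = 91.76843 mL
Volume remaining = 152 − 91.76843 = 60.23157 mL
Drug remaining = 60.23157 mL × 4690.789 mcg/mL = 282533.6 mcg = 282.5336 mg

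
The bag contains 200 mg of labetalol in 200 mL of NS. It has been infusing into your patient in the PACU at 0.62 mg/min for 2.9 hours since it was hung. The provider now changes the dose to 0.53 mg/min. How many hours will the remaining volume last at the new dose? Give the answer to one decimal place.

2.9 hours

Initial rate:
0.62 mg/min × 60 min/hr = 37.2 mg/hr
Concentration = 200 mg ÷ 200 mL = 1 mg/mL
Rate = 37.2 mg/hr ÷ 1 mg/mL = 37.2 mL/hr
Volume infused so far = 37.2 mL/hr × 2.9 hr = 107.88 mL
Volume remaining = 200 − 107.88 = 92.12 mL
New rate:
0.53 mg/min × 60 min/hr = 31.8 mg/hr
Rate = 31.8 mg/hr ÷ 1 mg/mL = 31.8 mL/hr
Time remaining = 92.12 mL ÷ 31.8 mL/hr = 2.896855 hr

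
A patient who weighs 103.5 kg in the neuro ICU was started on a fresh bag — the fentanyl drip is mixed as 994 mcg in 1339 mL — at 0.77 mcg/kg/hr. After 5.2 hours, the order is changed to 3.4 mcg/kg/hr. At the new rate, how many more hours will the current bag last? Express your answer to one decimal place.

1.6 hours

Initial rate:
Dose = 0.77 mcg/kg/hr × 103.5 kg = 79.695 mcg/hr
Concentration = 994 mcg ÷ 1339 mL = 0.742345 mcg/mL
Rate = 79.695 mcg/hr ÷ 0.742345 mcg/mL = 107.3557 mL/hr
Volume infused so far = 107.3557 mL/hr × 5.2 hr = 558.2498 mL
Volume remaining = 1339 − 558.2498 = 780.7502 mL
New rate:
Dose = 3.4 mcg/kg/hr × 103.5 kg = 351.9 mcg/hr
Rate = 351.9 mcg/hr ÷ 0.742345 mcg/mL = 474.0383 mL/hr
Time remaining = 780.7502 mL ÷ 474.0383 mL/hr = 1.647019 hr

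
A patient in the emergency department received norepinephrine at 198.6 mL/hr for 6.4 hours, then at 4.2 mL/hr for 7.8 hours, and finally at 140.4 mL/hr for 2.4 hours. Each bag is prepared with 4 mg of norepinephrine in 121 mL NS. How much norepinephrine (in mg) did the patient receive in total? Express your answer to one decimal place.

54.2 mg

Concentration = 4 mg ÷ 121 mL = 0.03305785 mg/mL
Stage 1: 198.6 mL/hr × 6.4 hr = 1271.04 mL → 1271.04 mL × 0.03305785 mg/mL = 42.01785 mg
Stage 2: 4.2 mL/hr × 7.8 hr = 32.76 mL → 32.76 mL × 0.03305785 mg/mL = 1.082975 mg
Stage 3: 140.4 mL/hr × 2.4 hr = 336.96 mL → 336.96 mL × 0.03305785 mg/mL = 11.13917 mg
Total = 42.01785 + 1.082975 + 11.13917 = 54.24 mg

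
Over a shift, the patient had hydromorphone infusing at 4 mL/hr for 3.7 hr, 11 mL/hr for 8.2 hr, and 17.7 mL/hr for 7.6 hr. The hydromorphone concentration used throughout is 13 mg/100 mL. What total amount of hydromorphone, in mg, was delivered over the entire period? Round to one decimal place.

31.1 mg

Concentration = 13 mg ÷ 100 mL = 0.13 mg/mL
Stage 1: 4 mL/hr × 3.7 hr = 14.8 mL → 14.8 mL × 0.13 mg/mL = 1.924 mg
Stage 2: 11 mL/hr × 8.2 hr = 90.2 mL → 90.2 mL × 0.13 mg/mL = 11.726 mg
Stage 3: 17.7 mL/hr × 7.6 hr = 134.52 mL → 134.52 mL × 0.13 mg/mL = 17.4876 mg
Total = 1.924 + 11.726 + 17.4876 = 31.1376 mg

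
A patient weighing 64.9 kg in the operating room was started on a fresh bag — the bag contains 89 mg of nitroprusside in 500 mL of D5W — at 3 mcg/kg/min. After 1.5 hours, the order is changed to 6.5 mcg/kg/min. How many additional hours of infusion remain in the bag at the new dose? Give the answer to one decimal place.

Initial rate:
Dose = 3 mcg/kg/min × 64.9 kg = 194.7 mcg/min
194.7 mcg/min × 60 min/hr = 11682 mcg/hr
Concentration = 89 mg ÷ 500 mL = 0.178 mg/mL = 178 mcg/mL
Rate = 11682 mcg/hr ÷ 178 mcg/mL = 65.62921 mL/hr
Volume infused so far = 65.62921 mL/hr × 1.5 hr = 98.44382 mL
Volume remaining = 500 − 98.44382 = 401.5562 mL
New rate:
Dose = 6.5 mcg/kg/min × 64.9 kg = 421.85 mcg/min
421.85 mcg/min × 60 min/hr = 25311 mcg/hr
Rate = 25311 mcg/hr ÷ 178 mcg/mL = 142.1966 mL/hr
Time remaining = 401.5562 mL ÷ 142.1966 mL/hr = 2.82395 hr

2.8 hours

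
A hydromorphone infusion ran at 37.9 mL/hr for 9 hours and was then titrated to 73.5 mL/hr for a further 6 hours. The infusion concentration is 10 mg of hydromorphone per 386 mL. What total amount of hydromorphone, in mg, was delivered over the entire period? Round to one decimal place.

Concentration = 10 mg ÷ 386 mL = 0.02590674 mg/mL
Stage 1: 37.9 mL/hr × 9 hr = 341.1 mL → 341.1 mL × 0.02590674 mg/mL = 8.836788 mg
Stage 2: 73.5 mL/hr × 6 hr = 441 mL → 441 mL × 0.02590674 mg/mL = 11.42487 mg
Total = 8.836788 + 11.42487 = 20.26166 mg

20.3 mg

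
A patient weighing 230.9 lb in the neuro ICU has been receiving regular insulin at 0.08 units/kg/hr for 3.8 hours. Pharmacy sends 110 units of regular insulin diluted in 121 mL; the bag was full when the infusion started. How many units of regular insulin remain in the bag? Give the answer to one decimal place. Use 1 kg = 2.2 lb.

Weight = 230.9 lb ÷ 2.2 lb/kg = 104.9545 kg
Dose = 0.08 units/kg/hr × 104.9545 kg = 8.396364 units/hr
Concentration = 110 units ÷ 121 mL = 0.9090909 units/mL
Rate = 8.396364 units/hr ÷ 0.9090909 units/mL = 9.236 mL/hr
Volume infused = 9.236 mL/hr × 3.8 hr = 35.0968 mL
Volume remaining = 121 − 35.0968 = 85.9032 mL
Drug remaining = 85.9032 mL × 0.9090909 units/mL = 78.09382 units

78.1 units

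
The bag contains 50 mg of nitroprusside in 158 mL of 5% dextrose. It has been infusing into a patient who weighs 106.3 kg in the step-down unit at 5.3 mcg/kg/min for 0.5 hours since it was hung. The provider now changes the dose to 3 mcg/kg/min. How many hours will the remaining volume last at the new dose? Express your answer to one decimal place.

Initial rate:
Dose = 5.3 mcg/kg/min × 106.3 kg = 563.39 mcg/min
563.39 mcg/min × 60 min/hr = 33803.4 mcg/hr
Concentration = 50 mg ÷ 158 mL = 0.3164557 mg/mL = 316.4557 mcg/mL
Rate = 33803.4 mcg/hr ÷ 316.4557 mcg/mL = 106.8187 mL/hr
Volume infused so far = 106.8187 mL/hr × 0.5 hr = 53.40937 mL
Volume remaining = 158 − 53.40937 = 104.5906 mL
New rate:
Dose = 3 mcg/kg/min × 106.3 kg = 318.9 mcg/min
318.9 mcg/min × 60 min/hr = 19134 mcg/hr
Rate = 19134 mcg/hr ÷ 316.4557 mcg/mL = 60.46344 mL/hr
Time remaining = 104.5906 mL ÷ 60.46344 mL/hr = 1.729816 hr

1.7 hours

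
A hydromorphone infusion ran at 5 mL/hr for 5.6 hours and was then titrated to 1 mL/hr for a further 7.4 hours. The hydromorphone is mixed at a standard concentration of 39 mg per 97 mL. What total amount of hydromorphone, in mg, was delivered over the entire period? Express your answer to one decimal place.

14.2 mg

Concentration = 39 mg ÷ 97 mL = 0.4020619 mg/mL
Stage 1: 5 mL/hr × 5.6 hr = 28 mL → 28 mL × 0.4020619 mg/mL = 11.25773 mg
Stage 2: 1 mL/hr × 7.4 hr = 7.4 mL → 7.4 mL × 0.4020619 mg/mL = 2.975258 mg
Total = 11.25773 + 2.975258 = 14.23299 mg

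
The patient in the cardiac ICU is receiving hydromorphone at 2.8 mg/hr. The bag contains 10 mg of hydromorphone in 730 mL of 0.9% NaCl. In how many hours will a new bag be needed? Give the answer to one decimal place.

3.6 hours

Concentration = 10 mg ÷ 730 mL = 0.01369863 mg/mL
Rate = 2.8 mg/hr ÷ 0.01369863 mg/mL = 204.4 mL/hr
Duration = 730 mL ÷ 204.4 mL/hr = 3.571429 hr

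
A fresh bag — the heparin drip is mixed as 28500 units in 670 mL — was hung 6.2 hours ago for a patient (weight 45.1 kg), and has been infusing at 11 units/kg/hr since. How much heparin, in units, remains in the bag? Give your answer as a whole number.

Dose = 11 units/kg/hr × 45.1 kg = 496.1 units/hr
Concentration = 28500 units ÷ 670 mL = 42.53731 units/mL
Rate = 496.1 units/hr ÷ 42.53731 units/mL = 11.6627 mL/hr
Volume infused = 11.6627 mL/hr × 6.2 hr = 72.30875 mL
Volume remaining = 670 − 72.30875 = 597.6912 mL
Drug remaining = 597.6912 mL × 42.53731 units/mL = 25424.18 units

25424 units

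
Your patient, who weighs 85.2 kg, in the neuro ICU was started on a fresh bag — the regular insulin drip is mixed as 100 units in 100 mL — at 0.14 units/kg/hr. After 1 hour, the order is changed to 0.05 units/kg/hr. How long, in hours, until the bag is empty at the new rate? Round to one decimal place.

Initial rate:
Dose = 0.14 units/kg/hr × 85.2 kg = 11.928 units/hr
Concentration = 100 units ÷ 100 mL = 1 units/mL
Rate = 11.928 units/hr ÷ 1 units/mL = 11.928 mL/hr
Volume infused so far = 11.928 mL/hr × 1 hr = 11.928 mL
Volume remaining = 100 − 11.928 = 88.072 mL
New rate:
Dose = 0.05 units/kg/hr × 85.2 kg = 4.26 units/hr
Rate = 4.26 units/hr ÷ 1 units/mL = 4.26 mL/hr
Time remaining = 88.072 mL ÷ 4.26 mL/hr = 20.67418 hr

20.7 hours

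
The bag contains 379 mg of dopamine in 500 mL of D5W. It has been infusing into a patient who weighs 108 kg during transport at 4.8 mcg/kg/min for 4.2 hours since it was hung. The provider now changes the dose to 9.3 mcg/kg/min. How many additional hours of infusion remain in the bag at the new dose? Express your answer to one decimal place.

Initial rate:
Dose = 4.8 mcg/kg/min × 108 kg = 518.4 mcg/min
518.4 mcg/min × 60 min/hr = 31104 mcg/hr
Concentration = 379 mg ÷ 500 mL = 0.758 mg/mL = 758 mcg/mL
Rate = 31104 mcg/hr ÷ 758 mcg/mL = 41.0343 mL/hr
Volume infused so far = 41.0343 mL/hr × 4.2 hr = 172.3441 mL
Volume remaining = 500 − 172.3441 = 327.6559 mL
New rate:
Dose = 9.3 mcg/kg/min × 108 kg = 1004.4 mcg/min
1004.4 mcg/min × 60 min/hr = 60264 mcg/hr
Rate = 60264 mcg/hr ÷ 758 mcg/mL = 79.50396 mL/hr
Time remaining = 327.6559 mL ÷ 79.50396 mL/hr = 4.121253 hr

4.1 hours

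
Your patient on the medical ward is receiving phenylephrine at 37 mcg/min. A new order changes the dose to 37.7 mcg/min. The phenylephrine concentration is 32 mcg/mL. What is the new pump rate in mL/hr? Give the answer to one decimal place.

70.7 mL/hr

37.7 mcg/min × 60 min/hr = 2262 mcg/hr
Rate = 2262 mcg/hr ÷ 32 mcg/mL = 70.6875 mL/hr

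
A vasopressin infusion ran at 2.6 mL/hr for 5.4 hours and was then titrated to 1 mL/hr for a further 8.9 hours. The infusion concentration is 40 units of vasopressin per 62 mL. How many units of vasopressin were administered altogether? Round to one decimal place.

14.8 units

Concentration = 40 units ÷ 62 mL = 0.6451613 units/mL
Stage 1: 2.6 mL/hr × 5.4 hr = 14.04 mL → 14.04 mL × 0.6451613 units/mL = 9.058065 units
Stage 2: 1 mL/hr × 8.9 hr = 8.9 mL → 8.9 mL × 0.6451613 units/mL = 5.741935 units
Total = 9.058065 + 5.741935 = 14.8 units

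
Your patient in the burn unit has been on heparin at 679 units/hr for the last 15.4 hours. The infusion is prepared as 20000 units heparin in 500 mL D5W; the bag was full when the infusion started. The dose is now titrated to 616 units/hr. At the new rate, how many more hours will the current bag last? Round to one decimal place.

15.5 hours

Initial rate:
Concentration = 20000 units ÷ 500 mL = 40 units/mL
Rate = 679 units/hr ÷ 40 units/mL = 16.975 mL/hr
Volume infused so far = 16.975 mL/hr × 15.4 hr = 261.415 mL
Volume remaining = 500 − 261.415 = 238.585 mL
New rate:
Rate = 616 units/hr ÷ 40 units/mL = 15.4 mL/hr
Time remaining = 238.585 mL ÷ 15.4 mL/hr = 15.49253 hr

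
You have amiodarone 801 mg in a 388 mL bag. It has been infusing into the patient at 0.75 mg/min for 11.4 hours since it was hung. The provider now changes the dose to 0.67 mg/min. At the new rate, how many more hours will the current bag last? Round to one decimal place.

7.2 hours

Initial rate:
0.75 mg/min × 60 min/hr = 45 mg/hr
Concentration = 801 mg ÷ 388 mL = 2.064433 mg/mL
Rate = 45 mg/hr ÷ 2.064433 mg/mL = 21.79775 mL/hr
Volume infused so far = 21.79775 mL/hr × 11.4 hr = 248.4944 mL
Volume remaining = 388 − 248.4944 = 139.5056 mL
New rate:
0.67 mg/min × 60 min/hr = 40.2 mg/hr
Rate = 40.2 mg/hr ÷ 2.064433 mg/mL = 19.47266 mL/hr
Time remaining = 139.5056 mL ÷ 19.47266 mL/hr = 7.164179 hr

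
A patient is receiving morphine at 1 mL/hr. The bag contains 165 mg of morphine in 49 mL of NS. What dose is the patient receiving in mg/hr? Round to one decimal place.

Concentration = 165 mg ÷ 49 mL = 3.367347 mg/mL
Drug rate = 1 mL/hr × 3.367347 mg/mL = 3.367347 mg/hr

3.4 mg/hr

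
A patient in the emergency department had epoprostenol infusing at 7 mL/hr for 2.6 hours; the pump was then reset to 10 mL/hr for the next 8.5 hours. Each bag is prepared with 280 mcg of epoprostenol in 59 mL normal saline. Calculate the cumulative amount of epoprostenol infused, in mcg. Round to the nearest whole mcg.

Concentration = 280 mcg ÷ 59 mL = 4.745763 mcg/mL
Stage 1: 7 mL/hr × 2.6 hr = 18.2 mL → 18.2 mL × 4.745763 mcg/mL = 86.37288 mcg
Stage 2: 10 mL/hr × 8.5 hr = 85 mL → 85 mL × 4.745763 mcg/mL = 403.3898 mcg
Total = 86.37288 + 403.3898 = 489.7627 mcg

490 mcg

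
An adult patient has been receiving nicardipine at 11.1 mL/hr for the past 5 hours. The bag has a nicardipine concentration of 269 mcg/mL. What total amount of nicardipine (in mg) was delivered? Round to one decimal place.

Concentration = 269 mcg/mL = 0.269 mg/mL
Drug rate = 11.1 mL/hr × 0.269 mg/mL = 2.9859 mg/hr
Total = 2.9859 mg/hr × 5 hr = 14.9295 mg

14.9 mg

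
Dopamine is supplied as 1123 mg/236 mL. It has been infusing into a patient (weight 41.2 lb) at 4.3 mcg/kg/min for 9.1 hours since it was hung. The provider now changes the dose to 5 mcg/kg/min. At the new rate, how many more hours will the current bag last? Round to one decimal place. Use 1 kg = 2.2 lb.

Initial rate:
Weight = 41.2 lb ÷ 2.2 lb/kg = 18.72727 kg
Dose = 4.3 mcg/kg/min × 18.72727 kg = 80.52727 mcg/min
80.52727 mcg/min × 60 min/hr = 4831.636 mcg/hr
Concentration = 1123 mg ÷ 236 mL = 4.758475 mg/mL = 4758.475 mcg/mL
Rate = 4831.636 mcg/hr ÷ 4758.475 mcg/mL = 1.015375 mL/hr
Volume infused so far = 1.015375 mL/hr × 9.1 hr = 9.239913 mL
Volume remaining = 236 − 9.239913 = 226.7601 mL
New rate:
Dose = 5 mcg/kg/min × 18.72727 kg = 93.63636 mcg/min
93.63636 mcg/min × 60 min/hr = 5618.182 mcg/hr
Rate = 5618.182 mcg/hr ÷ 4758.475 mcg/mL = 1.180669 mL/hr
Time remaining = 226.7601 mL ÷ 1.180669 mL/hr = 192.0607 hr

192.1 hours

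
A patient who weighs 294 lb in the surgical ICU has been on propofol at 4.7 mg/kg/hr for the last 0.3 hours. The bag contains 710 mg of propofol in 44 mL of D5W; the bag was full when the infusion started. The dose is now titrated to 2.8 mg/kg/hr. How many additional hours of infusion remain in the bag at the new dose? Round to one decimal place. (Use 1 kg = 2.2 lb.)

1.4 hours

Initial rate:
Weight = 294 lb ÷ 2.2 lb/kg = 133.6364 kg
Dose = 4.7 mg/kg/hr × 133.6364 kg = 628.0909 mg/hr
Concentration = 710 mg ÷ 44 mL = 16.13636 mg/mL
Rate = 628.0909 mg/hr ÷ 16.13636 mg/mL = 38.92394 mL/hr
Volume infused so far = 38.92394 mL/hr × 0.3 hr = 11.67718 mL
Volume remaining = 44 − 11.67718 = 32.32282 mL
New rate:
Dose = 2.8 mg/kg/hr × 133.6364 kg = 374.1818 mg/hr
Rate = 374.1818 mg/hr ÷ 16.13636 mg/mL = 23.18873 mL/hr
Time remaining = 32.32282 mL ÷ 23.18873 mL/hr = 1.393902 hr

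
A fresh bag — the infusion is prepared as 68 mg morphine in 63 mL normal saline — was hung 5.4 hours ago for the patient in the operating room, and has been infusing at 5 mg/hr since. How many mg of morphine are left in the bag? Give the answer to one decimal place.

Concentration = 68 mg ÷ 63 mL = 1.079365 mg/mL
Rate = 5 mg/hr ÷ 1.079365 mg/mL = 4.632353 mL/hr
Volume infused = 4.632353 mL/hr × 5.4 hr = 25.01471 mL
Volume remaining = 63 − 25.01471 = 37.98529 mL
Drug remaining = 37.98529 mL × 1.079365 mg/mL = 41 mg

41.0 mg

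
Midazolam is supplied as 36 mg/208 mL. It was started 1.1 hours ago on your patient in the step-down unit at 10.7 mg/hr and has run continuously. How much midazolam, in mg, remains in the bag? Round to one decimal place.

24.2 mg

Concentration = 36 mg ÷ 208 mL = 0.1730769 mg/mL
Rate = 10.7 mg/hr ÷ 0.1730769 mg/mL = 61.82222 mL/hr
Volume infused = 61.82222 mL/hr × 1.1 hr = 68.00444 mL
Volume remaining = 208 − 68.00444 = 139.9956 mL
Drug remaining = 139.9956 mL × 0.1730769 mg/mL = 24.23 mg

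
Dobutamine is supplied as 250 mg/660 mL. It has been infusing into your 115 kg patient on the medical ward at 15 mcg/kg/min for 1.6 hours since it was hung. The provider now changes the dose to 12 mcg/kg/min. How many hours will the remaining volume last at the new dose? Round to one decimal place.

1.0 hours

Initial rate:
Dose = 15 mcg/kg/min × 115 kg = 1725 mcg/min
1725 mcg/min × 60 min/hr = 103500 mcg/hr
Concentration = 250 mg ÷ 660 mL = 0.3787879 mg/mL = 378.7879 mcg/mL
Rate = 103500 mcg/hr ÷ 378.7879 mcg/mL = 273.24 mL/hr
Volume infused so far = 273.24 mL/hr × 1.6 hr = 437.184 mL
Volume remaining = 660 − 437.184 = 222.816 mL
New rate:
Dose = 12 mcg/kg/min × 115 kg = 1380 mcg/min
1380 mcg/min × 60 min/hr = 82800 mcg/hr
Rate = 82800 mcg/hr ÷ 378.7879 mcg/mL = 218.592 mL/hr
Time remaining = 222.816 mL ÷ 218.592 mL/hr = 1.019324 hr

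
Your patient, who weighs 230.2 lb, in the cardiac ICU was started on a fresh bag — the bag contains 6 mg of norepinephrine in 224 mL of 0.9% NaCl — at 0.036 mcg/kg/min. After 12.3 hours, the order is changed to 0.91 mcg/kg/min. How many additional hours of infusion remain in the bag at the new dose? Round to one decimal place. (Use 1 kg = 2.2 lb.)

0.6 hours

Initial rate:
Weight = 230.2 lb ÷ 2.2 lb/kg = 104.6364 kg
Dose = 0.036 mcg/kg/min × 104.6364 kg = 3.766909 mcg/min
3.766909 mcg/min × 60 min/hr = 226.0145 mcg/hr
Concentration = 6 mg ÷ 224 mL = 0.02678571 mg/mL = 26.78571 mcg/mL
Rate = 226.0145 mcg/hr ÷ 26.78571 mcg/mL = 8.437876 mL/hr
Volume infused so far = 8.437876 mL/hr × 12.3 hr = 103.7859 mL
Volume remaining = 224 − 103.7859 = 120.2141 mL
New rate:
Dose = 0.91 mcg/kg/min × 104.6364 kg = 95.21909 mcg/min
95.21909 mcg/min × 60 min/hr = 5713.145 mcg/hr
Rate = 5713.145 mcg/hr ÷ 26.78571 mcg/mL = 213.2908 mL/hr
Time remaining = 120.2141 mL ÷ 213.2908 mL/hr = 0.5636162 hr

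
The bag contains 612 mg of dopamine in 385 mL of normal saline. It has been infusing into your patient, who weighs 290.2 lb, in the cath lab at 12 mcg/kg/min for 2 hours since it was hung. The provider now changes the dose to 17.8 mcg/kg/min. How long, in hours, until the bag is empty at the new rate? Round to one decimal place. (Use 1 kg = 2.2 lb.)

3.0 hours

Initial rate:
Weight = 290.2 lb ÷ 2.2 lb/kg = 131.9091 kg
Dose = 12 mcg/kg/min × 131.9091 kg = 1582.909 mcg/min
1582.909 mcg/min × 60 min/hr = 94974.55 mcg/hr
Concentration = 612 mg ÷ 385 mL = 1.58961 mg/mL = 1589.61 mcg/mL
Rate = 94974.55 mcg/hr ÷ 1589.61 mcg/mL = 59.74706 mL/hr
Volume infused so far = 59.74706 mL/hr × 2 hr = 119.4941 mL
Volume remaining = 385 − 119.4941 = 265.5059 mL
New rate:
Dose = 17.8 mcg/kg/min × 131.9091 kg = 2347.982 mcg/min
2347.982 mcg/min × 60 min/hr = 140878.9 mcg/hr
Rate = 140878.9 mcg/hr ÷ 1589.61 mcg/mL = 88.6248 mL/hr
Time remaining = 265.5059 mL ÷ 88.6248 mL/hr = 2.995842 hr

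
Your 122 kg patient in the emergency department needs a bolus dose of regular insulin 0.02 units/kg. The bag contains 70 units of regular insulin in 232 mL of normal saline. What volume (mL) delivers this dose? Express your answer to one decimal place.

Dose = 0.02 units/kg × 122 kg = 2.44 units
Concentration = 70 units ÷ 232 mL = 0.3017241 units/mL
Volume = 2.44 units ÷ 0.3017241 units/mL = 8.086857 mL

8.1 mL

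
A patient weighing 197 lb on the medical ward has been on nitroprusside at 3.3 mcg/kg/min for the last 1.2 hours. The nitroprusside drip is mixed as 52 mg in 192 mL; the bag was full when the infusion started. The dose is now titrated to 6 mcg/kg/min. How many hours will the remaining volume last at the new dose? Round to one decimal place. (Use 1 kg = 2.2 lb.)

Initial rate:
Weight = 197 lb ÷ 2.2 lb/kg = 89.54545 kg
Dose = 3.3 mcg/kg/min × 89.54545 kg = 295.5 mcg/min
295.5 mcg/min × 60 min/hr = 17730 mcg/hr
Concentration = 52 mg ÷ 192 mL = 0.2708333 mg/mL = 270.8333 mcg/mL
Rate = 17730 mcg/hr ÷ 270.8333 mcg/mL = 65.46462 mL/hr
Volume infused so far = 65.46462 mL/hr × 1.2 hr = 78.55754 mL
Volume remaining = 192 − 78.55754 = 113.4425 mL
New rate:
Dose = 6 mcg/kg/min × 89.54545 kg = 537.2727 mcg/min
537.2727 mcg/min × 60 min/hr = 32236.36 mcg/hr
Rate = 32236.36 mcg/hr ÷ 270.8333 mcg/mL = 119.0266 mL/hr
Time remaining = 113.4425 mL ÷ 119.0266 mL/hr = 0.9530852 hr

1.0 hours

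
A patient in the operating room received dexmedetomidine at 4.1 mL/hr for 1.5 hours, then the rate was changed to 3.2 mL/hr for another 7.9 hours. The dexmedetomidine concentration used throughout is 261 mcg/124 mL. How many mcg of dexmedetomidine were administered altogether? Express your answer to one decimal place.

Concentration = 261 mcg ÷ 124 mL = 2.104839 mcg/mL
Stage 1: 4.1 mL/hr × 1.5 hr = 6.15 mL → 6.15 mL × 2.104839 mcg/mL = 12.94476 mcg
Stage 2: 3.2 mL/hr × 7.9 hr = 25.28 mL → 25.28 mL × 2.104839 mcg/mL = 53.21032 mcg
Total = 12.94476 + 53.21032 = 66.15508 mcg

66.2 mcg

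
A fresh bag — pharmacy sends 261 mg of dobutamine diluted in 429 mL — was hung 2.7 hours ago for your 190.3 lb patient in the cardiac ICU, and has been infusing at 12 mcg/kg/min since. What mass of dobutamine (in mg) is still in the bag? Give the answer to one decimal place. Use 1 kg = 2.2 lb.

92.8 mg

Weight = 190.3 lb ÷ 2.2 lb/kg = 86.5 kg
Dose = 12 mcg/kg/min × 86.5 kg = 1038 mcg/min
1038 mcg/min × 60 min/hr = 62280 mcg/hr
Concentration = 261 mg ÷ 429 mL = 0.6083916 mg/mL = 608.3916 mcg/mL
Rate = 62280 mcg/hr ÷ 608.3916 mcg/mL = 102.3683 mL/hr
Volume infused = 102.3683 mL/hr × 2.7 hr = 276.3943 mL
Volume remaining = 429 − 276.3943 = 152.6057 mL
Drug remaining = 152.6057 mL × 608.3916 mcg/mL = 92844 mcg = 92.844 mg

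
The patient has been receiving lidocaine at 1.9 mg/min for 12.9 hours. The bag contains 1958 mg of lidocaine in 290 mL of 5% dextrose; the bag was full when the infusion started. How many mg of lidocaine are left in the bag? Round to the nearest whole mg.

487 mg

1.9 mg/min × 60 min/hr = 114 mg/hr
Concentration = 1958 mg ÷ 290 mL = 6.751724 mg/mL
Rate = 114 mg/hr ÷ 6.751724 mg/mL = 16.88458 mL/hr
Volume infused = 16.88458 mL/hr × 12.9 hr = 217.811 mL
Volume remaining = 290 − 217.811 = 72.18897 mL
Drug remaining = 72.18897 mL × 6.751724 mg/mL = 487.4 mg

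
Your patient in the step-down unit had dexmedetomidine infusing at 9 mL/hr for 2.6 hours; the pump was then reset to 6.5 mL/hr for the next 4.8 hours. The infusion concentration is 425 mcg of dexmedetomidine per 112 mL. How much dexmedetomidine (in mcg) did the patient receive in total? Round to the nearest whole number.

207 mcg

Concentration = 425 mcg ÷ 112 mL = 3.794643 mcg/mL
Stage 1: 9 mL/hr × 2.6 hr = 23.4 mL → 23.4 mL × 3.794643 mcg/mL = 88.79464 mcg
Stage 2: 6.5 mL/hr × 4.8 hr = 31.2 mL → 31.2 mL × 3.794643 mcg/mL = 118.3929 mcg
Total = 88.79464 + 118.3929 = 207.1875 mcg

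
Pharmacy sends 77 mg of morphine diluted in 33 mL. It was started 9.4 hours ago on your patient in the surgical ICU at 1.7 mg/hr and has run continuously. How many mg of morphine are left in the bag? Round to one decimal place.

Concentration = 77 mg ÷ 33 mL = 2.333333 mg/mL
Rate = 1.7 mg/hr ÷ 2.333333 mg/mL = 0.7285714 mL/hr
Volume infused = 0.7285714 mL/hr × 9.4 hr = 6.848571 mL
Volume remaining = 33 − 6.848571 = 26.15143 mL
Drug remaining = 26.15143 mL × 2.333333 mg/mL = 61.02 mg

61.0 mg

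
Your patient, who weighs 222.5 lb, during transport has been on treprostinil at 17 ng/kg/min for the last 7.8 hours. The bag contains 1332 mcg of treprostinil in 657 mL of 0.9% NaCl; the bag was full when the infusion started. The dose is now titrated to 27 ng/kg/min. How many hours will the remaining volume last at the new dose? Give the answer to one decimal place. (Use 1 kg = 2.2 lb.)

Initial rate:
Weight = 222.5 lb ÷ 2.2 lb/kg = 101.1364 kg
Dose = 17 ng/kg/min × 101.1364 kg = 1719.318 ng/min
1719.318 ng/min × 60 min/hr = 103159.1 ng/hr
Concentration = 1332 mcg ÷ 657 mL = 2.027397 mcg/mL = 2027.397 ng/mL
Rate = 103159.1 ng/hr ÷ 2027.397 ng/mL = 50.88252 mL/hr
Volume infused so far = 50.88252 mL/hr × 7.8 hr = 396.8837 mL
Volume remaining = 657 − 396.8837 = 260.1163 mL
New rate:
Dose = 27 ng/kg/min × 101.1364 kg = 2730.682 ng/min
2730.682 ng/min × 60 min/hr = 163840.9 ng/hr
Rate = 163840.9 ng/hr ÷ 2027.397 ng/mL = 80.81342 mL/hr
Time remaining = 260.1163 mL ÷ 80.81342 mL/hr = 3.218727 hr

3.2 hours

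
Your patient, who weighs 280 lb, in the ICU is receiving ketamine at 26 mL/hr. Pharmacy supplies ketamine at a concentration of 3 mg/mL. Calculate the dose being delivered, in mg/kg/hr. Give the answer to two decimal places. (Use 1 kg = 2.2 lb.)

Weight = 280 lb ÷ 2.2 lb/kg = 127.2727 kg
Drug rate = 26 mL/hr × 3 mg/mL = 78 mg/hr
78 mg/hr ÷ 127.2727 kg = 0.6128571 mg/kg/hr

0.61 mg/kg/hr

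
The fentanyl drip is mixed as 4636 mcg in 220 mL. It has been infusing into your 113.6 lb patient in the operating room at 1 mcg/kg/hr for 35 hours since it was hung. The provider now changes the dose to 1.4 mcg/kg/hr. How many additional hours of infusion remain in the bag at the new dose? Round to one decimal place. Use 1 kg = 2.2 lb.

Initial rate:
Weight = 113.6 lb ÷ 2.2 lb/kg = 51.63636 kg
Dose = 1 mcg/kg/hr × 51.63636 kg = 51.63636 mcg/hr
Concentration = 4636 mcg ÷ 220 mL = 21.07273 mcg/mL
Rate = 51.63636 mcg/hr ÷ 21.07273 mcg/mL = 2.450388 mL/hr
Volume infused so far = 2.450388 mL/hr × 35 hr = 85.76359 mL
Volume remaining = 220 − 85.76359 = 134.2364 mL
New rate:
Dose = 1.4 mcg/kg/hr × 51.63636 kg = 72.29091 mcg/hr
Rate = 72.29091 mcg/hr ÷ 21.07273 mcg/mL = 3.430544 mL/hr
Time remaining = 134.2364 mL ÷ 3.430544 mL/hr = 39.12978 hr

39.1 hours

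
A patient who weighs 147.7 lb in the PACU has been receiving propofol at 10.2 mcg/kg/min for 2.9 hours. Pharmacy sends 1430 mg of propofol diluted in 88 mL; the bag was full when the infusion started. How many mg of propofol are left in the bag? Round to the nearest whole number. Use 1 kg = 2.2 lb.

1311 mg

Weight = 147.7 lb ÷ 2.2 lb/kg = 67.13636 kg
Dose = 10.2 mcg/kg/min × 67.13636 kg = 684.7909 mcg/min
684.7909 mcg/min × 60 min/hr = 41087.45 mcg/hr
Concentration = 1430 mg ÷ 88 mL = 16.25 mg/mL = 16250 mcg/mL
Rate = 41087.45 mcg/hr ÷ 16250 mcg/mL = 2.528459 mL/hr
Volume infused = 2.528459 mL/hr × 2.9 hr = 7.33253 mL
Volume remaining = 88 − 7.33253 = 80.66747 mL
Drug remaining = 80.66747 mL × 16250 mcg/mL = 1310846 mcg = 1310.846 mg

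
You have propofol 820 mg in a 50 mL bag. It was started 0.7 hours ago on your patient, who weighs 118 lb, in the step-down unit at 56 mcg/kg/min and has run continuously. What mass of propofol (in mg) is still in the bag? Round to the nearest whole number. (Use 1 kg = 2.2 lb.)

694 mg

Weight = 118 lb ÷ 2.2 lb/kg = 53.63636 kg
Dose = 56 mcg/kg/min × 53.63636 kg = 3003.636 mcg/min
3003.636 mcg/min × 60 min/hr = 180218.2 mcg/hr
Concentration = 820 mg ÷ 50 mL = 16.4 mg/mL = 16400 mcg/mL
Rate = 180218.2 mcg/hr ÷ 16400 mcg/mL = 10.98891 mL/hr
Volume infused = 10.98891 mL/hr × 0.7 hr = 7.692239 mL
Volume remaining = 50 − 7.692239 = 42.30776 mL
Drug remaining = 42.30776 mL × 16400 mcg/mL = 693847.3 mcg = 693.8473 mg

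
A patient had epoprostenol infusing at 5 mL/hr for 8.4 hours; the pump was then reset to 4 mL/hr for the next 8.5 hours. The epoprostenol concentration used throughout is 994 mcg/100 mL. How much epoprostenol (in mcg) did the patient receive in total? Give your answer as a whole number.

Concentration = 994 mcg ÷ 100 mL = 9.94 mcg/mL
Stage 1: 5 mL/hr × 8.4 hr = 42 mL → 42 mL × 9.94 mcg/mL = 417.48 mcg
Stage 2: 4 mL/hr × 8.5 hr = 34 mL → 34 mL × 9.94 mcg/mL = 337.96 mcg
Total = 417.48 + 337.96 = 755.44 mcg

755 mcg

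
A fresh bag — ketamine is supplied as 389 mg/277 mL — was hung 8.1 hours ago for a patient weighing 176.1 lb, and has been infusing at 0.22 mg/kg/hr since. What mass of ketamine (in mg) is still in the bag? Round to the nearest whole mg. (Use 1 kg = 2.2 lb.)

Weight = 176.1 lb ÷ 2.2 lb/kg = 80.04545 kg
Dose = 0.22 mg/kg/hr × 80.04545 kg = 17.61 mg/hr
Concentration = 389 mg ÷ 277 mL = 1.404332 mg/mL
Rate = 17.61 mg/hr ÷ 1.404332 mg/mL = 12.53977 mL/hr
Volume infused = 12.53977 mL/hr × 8.1 hr = 101.5721 mL
Volume remaining = 277 − 101.5721 = 175.4279 mL
Drug remaining = 175.4279 mL × 1.404332 mg/mL = 246.359 mg

246 mg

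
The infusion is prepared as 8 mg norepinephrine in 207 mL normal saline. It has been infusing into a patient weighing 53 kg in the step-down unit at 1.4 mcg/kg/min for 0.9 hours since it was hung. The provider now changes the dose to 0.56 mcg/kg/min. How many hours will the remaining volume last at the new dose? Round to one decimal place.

2.2 hours

Initial rate:
Dose = 1.4 mcg/kg/min × 53 kg = 74.2 mcg/min
74.2 mcg/min × 60 min/hr = 4452 mcg/hr
Concentration = 8 mg ÷ 207 mL = 0.03864734 mg/mL = 38.64734 mcg/mL
Rate = 4452 mcg/hr ÷ 38.64734 mcg/mL = 115.1955 mL/hr
Volume infused so far = 115.1955 mL/hr × 0.9 hr = 103.6759 mL
Volume remaining = 207 − 103.6759 = 103.3241 mL
New rate:
Dose = 0.56 mcg/kg/min × 53 kg = 29.68 mcg/min
29.68 mcg/min × 60 min/hr = 1780.8 mcg/hr
Rate = 1780.8 mcg/hr ÷ 38.64734 mcg/mL = 46.0782 mL/hr
Time remaining = 103.3241 mL ÷ 46.0782 mL/hr = 2.242363 hr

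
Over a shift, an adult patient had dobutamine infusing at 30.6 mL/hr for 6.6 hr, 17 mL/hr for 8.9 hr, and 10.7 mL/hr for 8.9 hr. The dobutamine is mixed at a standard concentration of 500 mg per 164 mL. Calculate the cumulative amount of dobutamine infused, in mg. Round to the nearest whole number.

Concentration = 500 mg ÷ 164 mL = 3.04878 mg/mL
Stage 1: 30.6 mL/hr × 6.6 hr = 201.96 mL → 201.96 mL × 3.04878 mg/mL = 615.7317 mg
Stage 2: 17 mL/hr × 8.9 hr = 151.3 mL → 151.3 mL × 3.04878 mg/mL = 461.2805 mg
Stage 3: 10.7 mL/hr × 8.9 hr = 95.23 mL → 95.23 mL × 3.04878 mg/mL = 290.3354 mg
Total = 615.7317 + 461.2805 + 290.3354 = 1367.348 mg

1367 mg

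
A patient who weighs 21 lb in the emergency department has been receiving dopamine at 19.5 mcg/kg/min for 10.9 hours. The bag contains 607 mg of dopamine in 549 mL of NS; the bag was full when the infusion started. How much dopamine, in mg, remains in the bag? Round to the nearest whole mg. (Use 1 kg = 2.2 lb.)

485 mg

Weight = 21 lb ÷ 2.2 lb/kg = 9.545455 kg
Dose = 19.5 mcg/kg/min × 9.545455 kg = 186.1364 mcg/min
186.1364 mcg/min × 60 min/hr = 11168.18 mcg/hr
Concentration = 607 mg ÷ 549 mL = 1.105647 mg/mL = 1105.647 mcg/mL
Rate = 11168.18 mcg/hr ÷ 1105.647 mcg/mL = 10.10104 mL/hr
Volume infused = 10.10104 mL/hr × 10.9 hr = 110.1013 mL
Volume remaining = 549 − 110.1013 = 438.8987 mL
Drug remaining = 438.8987 mL × 1105.647 mcg/mL = 485266.8 mcg = 485.2668 mg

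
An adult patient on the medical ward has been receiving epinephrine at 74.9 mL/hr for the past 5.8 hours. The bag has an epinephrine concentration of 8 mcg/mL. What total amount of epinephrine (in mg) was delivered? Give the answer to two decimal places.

Drug rate = 74.9 mL/hr × 8 mcg/mL = 599.2 mcg/hr
Total = 599.2 mcg/hr × 5.8 hr = 3475.36 mcg = 3.47536 mg

3.48 mg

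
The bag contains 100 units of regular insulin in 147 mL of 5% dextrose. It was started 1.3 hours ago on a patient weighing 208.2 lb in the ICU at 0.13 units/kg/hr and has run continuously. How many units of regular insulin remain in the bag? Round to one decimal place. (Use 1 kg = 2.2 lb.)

Weight = 208.2 lb ÷ 2.2 lb/kg = 94.63636 kg
Dose = 0.13 units/kg/hr × 94.63636 kg = 12.30273 units/hr
Concentration = 100 units ÷ 147 mL = 0.6802721 units/mL
Rate = 12.30273 units/hr ÷ 0.6802721 units/mL = 18.08501 mL/hr
Volume infused = 18.08501 mL/hr × 1.3 hr = 23.51051 mL
Volume remaining = 147 − 23.51051 = 123.4895 mL
Drug remaining = 123.4895 mL × 0.6802721 units/mL = 84.00645 units

84.0 units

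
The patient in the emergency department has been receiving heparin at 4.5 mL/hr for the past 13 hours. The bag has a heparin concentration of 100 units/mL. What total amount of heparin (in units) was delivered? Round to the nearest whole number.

Drug rate = 4.5 mL/hr × 100 units/mL = 450 units/hr
Total = 450 units/hr × 13 hr = 5850 units

5850 units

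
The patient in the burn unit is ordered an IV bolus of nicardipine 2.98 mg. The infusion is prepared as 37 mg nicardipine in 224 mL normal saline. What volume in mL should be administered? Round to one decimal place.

Concentration = 37 mg ÷ 224 mL = 0.1651786 mg/mL
Volume = 2.98 mg ÷ 0.1651786 mg/mL = 18.04108 mL

18.0 mL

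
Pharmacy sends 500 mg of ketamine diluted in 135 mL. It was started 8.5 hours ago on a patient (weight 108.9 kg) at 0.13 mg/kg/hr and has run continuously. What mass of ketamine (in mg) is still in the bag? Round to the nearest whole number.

Dose = 0.13 mg/kg/hr × 108.9 kg = 14.157 mg/hr
Concentration = 500 mg ÷ 135 mL = 3.703704 mg/mL
Rate = 14.157 mg/hr ÷ 3.703704 mg/mL = 3.82239 mL/hr
Volume infused = 3.82239 mL/hr × 8.5 hr = 32.49032 mL
Volume remaining = 135 − 32.49032 = 102.5097 mL
Drug remaining = 102.5097 mL × 3.703704 mg/mL = 379.6655 mg

380 mg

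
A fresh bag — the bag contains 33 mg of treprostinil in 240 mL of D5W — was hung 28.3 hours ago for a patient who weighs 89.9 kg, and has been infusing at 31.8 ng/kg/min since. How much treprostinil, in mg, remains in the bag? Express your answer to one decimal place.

28.1 mg

Dose = 31.8 ng/kg/min × 89.9 kg = 2858.82 ng/min
2858.82 ng/min × 60 min/hr = 171529.2 ng/hr
Concentration = 33 mg ÷ 240 mL = 0.1375 mg/mL = 137500 ng/mL
Rate = 171529.2 ng/hr ÷ 137500 ng/mL = 1.247485 mL/hr
Volume infused = 1.247485 mL/hr × 28.3 hr = 35.30383 mL
Volume remaining = 240 − 35.30383 = 204.6962 mL
Drug remaining = 204.6962 mL × 137500 ng/mL = 28145724 ng = 28.14572 mg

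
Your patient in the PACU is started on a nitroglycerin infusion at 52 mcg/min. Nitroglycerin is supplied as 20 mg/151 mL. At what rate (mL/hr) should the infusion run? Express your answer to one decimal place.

23.6 mL/hr

52 mcg/min × 60 min/hr = 3120 mcg/hr
Concentration = 20 mg ÷ 151 mL = 0.1324503 mg/mL = 132.4503 mcg/mL
Rate = 3120 mcg/hr ÷ 132.4503 mcg/mL = 23.556 mL/hr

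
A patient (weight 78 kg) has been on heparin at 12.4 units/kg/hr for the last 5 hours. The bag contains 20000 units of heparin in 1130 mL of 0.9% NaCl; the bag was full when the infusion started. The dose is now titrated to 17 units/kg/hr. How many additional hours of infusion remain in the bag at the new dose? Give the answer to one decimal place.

Initial rate:
Dose = 12.4 units/kg/hr × 78 kg = 967.2 units/hr
Concentration = 20000 units ÷ 1130 mL = 17.69912 units/mL
Rate = 967.2 units/hr ÷ 17.69912 units/mL = 54.6468 mL/hr
Volume infused so far = 54.6468 mL/hr × 5 hr = 273.234 mL
Volume remaining = 1130 − 273.234 = 856.766 mL
New rate:
Dose = 17 units/kg/hr × 78 kg = 1326 units/hr
Rate = 1326 units/hr ÷ 17.69912 units/mL = 74.919 mL/hr
Time remaining = 856.766 mL ÷ 74.919 mL/hr = 11.4359 hr

11.4 hours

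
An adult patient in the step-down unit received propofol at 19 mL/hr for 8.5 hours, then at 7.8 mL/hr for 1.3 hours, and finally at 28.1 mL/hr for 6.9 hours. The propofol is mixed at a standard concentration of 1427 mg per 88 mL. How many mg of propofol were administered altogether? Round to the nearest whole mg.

5927 mg

Concentration = 1427 mg ÷ 88 mL = 16.21591 mg/mL
Stage 1: 19 mL/hr × 8.5 hr = 161.5 mL → 161.5 mL × 16.21591 mg/mL = 2618.869 mg
Stage 2: 7.8 mL/hr × 1.3 hr = 10.14 mL → 10.14 mL × 16.21591 mg/mL = 164.4293 mg
Stage 3: 28.1 mL/hr × 6.9 hr = 193.89 mL → 193.89 mL × 16.21591 mg/mL = 3144.103 mg
Total = 2618.869 + 164.4293 + 3144.103 = 5927.401 mg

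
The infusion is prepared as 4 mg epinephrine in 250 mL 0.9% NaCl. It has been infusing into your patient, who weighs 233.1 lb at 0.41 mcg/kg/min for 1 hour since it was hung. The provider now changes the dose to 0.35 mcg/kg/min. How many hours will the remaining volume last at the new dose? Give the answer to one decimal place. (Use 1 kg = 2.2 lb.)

Initial rate:
Weight = 233.1 lb ÷ 2.2 lb/kg = 105.9545 kg
Dose = 0.41 mcg/kg/min × 105.9545 kg = 43.44136 mcg/min
43.44136 mcg/min × 60 min/hr = 2606.482 mcg/hr
Concentration = 4 mg ÷ 250 mL = 0.016 mg/mL = 16 mcg/mL
Rate = 2606.482 mcg/hr ÷ 16 mcg/mL = 162.9051 mL/hr
Volume infused so far = 162.9051 mL/hr × 1 hr = 162.9051 mL
Volume remaining = 250 − 162.9051 = 87.09489 mL
New rate:
Dose = 0.35 mcg/kg/min × 105.9545 kg = 37.08409 mcg/min
37.08409 mcg/min × 60 min/hr = 2225.045 mcg/hr
Rate = 2225.045 mcg/hr ÷ 16 mcg/mL = 139.0653 mL/hr
Time remaining = 87.09489 mL ÷ 139.0653 mL/hr = 0.6262875 hr

0.6 hours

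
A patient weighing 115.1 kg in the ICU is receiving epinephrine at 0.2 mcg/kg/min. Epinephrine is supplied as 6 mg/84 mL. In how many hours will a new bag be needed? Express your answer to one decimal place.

4.3 hours

Dose = 0.2 mcg/kg/min × 115.1 kg = 23.02 mcg/min
23.02 mcg/min × 60 min/hr = 1381.2 mcg/hr
Concentration = 6 mg ÷ 84 mL = 0.07142857 mg/mL = 71.42857 mcg/mL
Rate = 1381.2 mcg/hr ÷ 71.42857 mcg/mL = 19.3368 mL/hr
Duration = 84 mL ÷ 19.3368 mL/hr = 4.344049 hr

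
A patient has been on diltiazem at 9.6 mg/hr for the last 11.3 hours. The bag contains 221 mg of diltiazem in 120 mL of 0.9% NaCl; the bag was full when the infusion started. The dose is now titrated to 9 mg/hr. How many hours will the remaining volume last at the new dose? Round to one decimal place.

Initial rate:
Concentration = 221 mg ÷ 120 mL = 1.841667 mg/mL
Rate = 9.6 mg/hr ÷ 1.841667 mg/mL = 5.21267 mL/hr
Volume infused so far = 5.21267 mL/hr × 11.3 hr = 58.90317 mL
Volume remaining = 120 − 58.90317 = 61.09683 mL
New rate:
Rate = 9 mg/hr ÷ 1.841667 mg/mL = 4.886878 mL/hr
Time remaining = 61.09683 mL ÷ 4.886878 mL/hr = 12.50222 hr

12.5 hours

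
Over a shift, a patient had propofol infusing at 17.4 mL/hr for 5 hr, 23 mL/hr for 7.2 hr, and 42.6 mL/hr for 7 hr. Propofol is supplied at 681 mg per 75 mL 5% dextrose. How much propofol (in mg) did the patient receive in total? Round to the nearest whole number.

Concentration = 681 mg ÷ 75 mL = 9.08 mg/mL
Stage 1: 17.4 mL/hr × 5 hr = 87 mL → 87 mL × 9.08 mg/mL = 789.96 mg
Stage 2: 23 mL/hr × 7.2 hr = 165.6 mL → 165.6 mL × 9.08 mg/mL = 1503.648 mg
Stage 3: 42.6 mL/hr × 7 hr = 298.2 mL → 298.2 mL × 9.08 mg/mL = 2707.656 mg
Total = 789.96 + 1503.648 + 2707.656 = 5001.264 mg

5001 mg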